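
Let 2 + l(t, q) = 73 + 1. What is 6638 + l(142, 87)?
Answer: 6710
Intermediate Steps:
l(t, q) = 72 (l(t, q) = -2 + (73 + 1) = -2 + 74 = 72)
6638 + l(142, 87) = 6638 + 72 = 6710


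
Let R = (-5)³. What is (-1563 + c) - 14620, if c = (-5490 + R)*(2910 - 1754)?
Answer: -6507123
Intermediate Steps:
R = -125
c = -6490940 (c = (-5490 - 125)*(2910 - 1754) = -5615*1156 = -6490940)
(-1563 + c) - 14620 = (-1563 - 6490940) - 14620 = -6492503 - 14620 = -6507123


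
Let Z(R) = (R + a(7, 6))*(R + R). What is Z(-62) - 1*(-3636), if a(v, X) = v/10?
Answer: 56186/5 ≈ 11237.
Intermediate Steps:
a(v, X) = v/10 (a(v, X) = v*(⅒) = v/10)
Z(R) = 2*R*(7/10 + R) (Z(R) = (R + (⅒)*7)*(R + R) = (R + 7/10)*(2*R) = (7/10 + R)*(2*R) = 2*R*(7/10 + R))
Z(-62) - 1*(-3636) = (⅕)*(-62)*(7 + 10*(-62)) - 1*(-3636) = (⅕)*(-62)*(7 - 620) + 3636 = (⅕)*(-62)*(-613) + 3636 = 38006/5 + 3636 = 56186/5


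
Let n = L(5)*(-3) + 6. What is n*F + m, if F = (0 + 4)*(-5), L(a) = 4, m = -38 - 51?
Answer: 31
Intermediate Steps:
m = -89
n = -6 (n = 4*(-3) + 6 = -12 + 6 = -6)
F = -20 (F = 4*(-5) = -20)
n*F + m = -6*(-20) - 89 = 120 - 89 = 31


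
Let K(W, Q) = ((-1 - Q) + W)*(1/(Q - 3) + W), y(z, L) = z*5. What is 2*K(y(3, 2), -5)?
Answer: 2261/4 ≈ 565.25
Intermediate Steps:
y(z, L) = 5*z
K(W, Q) = (W + 1/(-3 + Q))*(-1 + W - Q) (K(W, Q) = (-1 + W - Q)*(1/(-3 + Q) + W) = (-1 + W - Q)*(W + 1/(-3 + Q)) = (W + 1/(-3 + Q))*(-1 + W - Q))
2*K(y(3, 2), -5) = 2*((-1 - 1*(-5) - 3*(5*3)² + 4*(5*3) - 5*(5*3)² - 1*5*3*(-5)² + 2*(-5)*(5*3))/(-3 - 5)) = 2*((-1 + 5 - 3*15² + 4*15 - 5*15² - 1*15*25 + 2*(-5)*15)/(-8)) = 2*(-(-1 + 5 - 3*225 + 60 - 5*225 - 375 - 150)/8) = 2*(-(-1 + 5 - 675 + 60 - 1125 - 375 - 150)/8) = 2*(-⅛*(-2261)) = 2*(2261/8) = 2261/4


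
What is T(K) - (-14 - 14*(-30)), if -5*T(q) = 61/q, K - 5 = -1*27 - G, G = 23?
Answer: -91289/225 ≈ -405.73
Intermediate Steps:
K = -45 (K = 5 + (-1*27 - 1*23) = 5 + (-27 - 23) = 5 - 50 = -45)
T(q) = -61/(5*q)
T(K) - (-14 - 14*(-30)) = -61/5/(-45) - (-14 - 14*(-30)) = -61/5*(-1/45) - (-14 + 420) = 61/225 - 1*406 = 61/225 - 406 = -91289/225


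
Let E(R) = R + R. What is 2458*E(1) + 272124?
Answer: 277040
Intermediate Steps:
E(R) = 2*R
2458*E(1) + 272124 = 2458*(2*1) + 272124 = 2458*2 + 272124 = 4916 + 272124 = 277040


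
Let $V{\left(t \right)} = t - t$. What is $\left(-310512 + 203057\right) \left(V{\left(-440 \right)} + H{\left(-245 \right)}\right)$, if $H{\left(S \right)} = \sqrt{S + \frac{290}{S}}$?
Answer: $- \frac{107455 i \sqrt{12063}}{7} \approx - 1.686 \cdot 10^{6} i$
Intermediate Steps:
$V{\left(t \right)} = 0$
$\left(-310512 + 203057\right) \left(V{\left(-440 \right)} + H{\left(-245 \right)}\right) = \left(-310512 + 203057\right) \left(0 + \sqrt{-245 + \frac{290}{-245}}\right) = - 107455 \left(0 + \sqrt{-245 + 290 \left(- \frac{1}{245}\right)}\right) = - 107455 \left(0 + \sqrt{-245 - \frac{58}{49}}\right) = - 107455 \left(0 + \sqrt{- \frac{12063}{49}}\right) = - 107455 \left(0 + \frac{i \sqrt{12063}}{7}\right) = - 107455 \frac{i \sqrt{12063}}{7} = - \frac{107455 i \sqrt{12063}}{7}$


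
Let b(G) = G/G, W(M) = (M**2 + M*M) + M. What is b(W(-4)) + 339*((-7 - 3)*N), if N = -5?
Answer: 16951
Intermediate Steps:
W(M) = M + 2*M**2 (W(M) = (M**2 + M**2) + M = 2*M**2 + M = M + 2*M**2)
b(G) = 1
b(W(-4)) + 339*((-7 - 3)*N) = 1 + 339*((-7 - 3)*(-5)) = 1 + 339*(-10*(-5)) = 1 + 339*50 = 1 + 16950 = 16951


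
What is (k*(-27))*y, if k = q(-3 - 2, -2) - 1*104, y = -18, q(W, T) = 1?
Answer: -50058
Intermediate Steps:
k = -103 (k = 1 - 1*104 = 1 - 104 = -103)
(k*(-27))*y = -103*(-27)*(-18) = 2781*(-18) = -50058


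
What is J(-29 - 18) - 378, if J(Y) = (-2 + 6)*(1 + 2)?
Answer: -366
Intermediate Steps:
J(Y) = 12 (J(Y) = 4*3 = 12)
J(-29 - 18) - 378 = 12 - 378 = -366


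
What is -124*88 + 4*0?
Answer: -10912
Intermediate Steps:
-124*88 + 4*0 = -10912 + 0 = -10912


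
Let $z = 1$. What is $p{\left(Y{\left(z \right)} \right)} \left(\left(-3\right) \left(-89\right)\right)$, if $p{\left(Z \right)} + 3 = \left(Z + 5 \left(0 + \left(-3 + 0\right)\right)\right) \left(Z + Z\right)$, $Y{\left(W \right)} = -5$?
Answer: $52599$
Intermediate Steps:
$p{\left(Z \right)} = -3 + 2 Z \left(-15 + Z\right)$ ($p{\left(Z \right)} = -3 + \left(Z + 5 \left(0 + \left(-3 + 0\right)\right)\right) \left(Z + Z\right) = -3 + \left(Z + 5 \left(0 - 3\right)\right) 2 Z = -3 + \left(Z + 5 \left(-3\right)\right) 2 Z = -3 + \left(Z - 15\right) 2 Z = -3 + \left(-15 + Z\right) 2 Z = -3 + 2 Z \left(-15 + Z\right)$)
$p{\left(Y{\left(z \right)} \right)} \left(\left(-3\right) \left(-89\right)\right) = \left(-3 - -150 + 2 \left(-5\right)^{2}\right) \left(\left(-3\right) \left(-89\right)\right) = \left(-3 + 150 + 2 \cdot 25\right) 267 = \left(-3 + 150 + 50\right) 267 = 197 \cdot 267 = 52599$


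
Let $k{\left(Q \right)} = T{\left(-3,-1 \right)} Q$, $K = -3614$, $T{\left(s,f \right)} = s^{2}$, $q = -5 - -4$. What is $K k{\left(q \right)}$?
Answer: $32526$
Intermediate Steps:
$q = -1$ ($q = -5 + 4 = -1$)
$k{\left(Q \right)} = 9 Q$ ($k{\left(Q \right)} = \left(-3\right)^{2} Q = 9 Q$)
$K k{\left(q \right)} = - 3614 \cdot 9 \left(-1\right) = \left(-3614\right) \left(-9\right) = 32526$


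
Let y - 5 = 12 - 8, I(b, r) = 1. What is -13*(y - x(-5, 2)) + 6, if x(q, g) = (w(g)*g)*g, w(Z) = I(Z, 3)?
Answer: -59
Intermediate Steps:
w(Z) = 1
x(q, g) = g**2 (x(q, g) = (1*g)*g = g*g = g**2)
y = 9 (y = 5 + (12 - 8) = 5 + 4 = 9)
-13*(y - x(-5, 2)) + 6 = -13*(9 - 1*2**2) + 6 = -13*(9 - 1*4) + 6 = -13*(9 - 4) + 6 = -13*5 + 6 = -65 + 6 = -59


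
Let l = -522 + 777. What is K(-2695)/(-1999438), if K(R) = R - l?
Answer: 1475/999719 ≈ 0.0014754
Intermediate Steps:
l = 255
K(R) = -255 + R (K(R) = R - 1*255 = R - 255 = -255 + R)
K(-2695)/(-1999438) = (-255 - 2695)/(-1999438) = -2950*(-1/1999438) = 1475/999719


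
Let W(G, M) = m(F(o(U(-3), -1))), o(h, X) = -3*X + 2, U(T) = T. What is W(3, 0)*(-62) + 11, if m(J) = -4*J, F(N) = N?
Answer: 1251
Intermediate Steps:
o(h, X) = 2 - 3*X
W(G, M) = -20 (W(G, M) = -4*(2 - 3*(-1)) = -4*(2 + 3) = -4*5 = -20)
W(3, 0)*(-62) + 11 = -20*(-62) + 11 = 1240 + 11 = 1251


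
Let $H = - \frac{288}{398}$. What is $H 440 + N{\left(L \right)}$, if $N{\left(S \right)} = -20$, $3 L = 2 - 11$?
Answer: $- \frac{67340}{199} \approx -338.39$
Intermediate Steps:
$L = -3$ ($L = \frac{2 - 11}{3} = \frac{1}{3} \left(-9\right) = -3$)
$H = - \frac{144}{199}$ ($H = \left(-288\right) \frac{1}{398} = - \frac{144}{199} \approx -0.72362$)
$H 440 + N{\left(L \right)} = \left(- \frac{144}{199}\right) 440 - 20 = - \frac{63360}{199} - 20 = - \frac{67340}{199}$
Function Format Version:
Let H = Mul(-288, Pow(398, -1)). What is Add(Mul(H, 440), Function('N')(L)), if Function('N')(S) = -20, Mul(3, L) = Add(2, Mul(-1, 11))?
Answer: Rational(-67340, 199) ≈ -338.39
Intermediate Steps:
L = -3 (L = Mul(Rational(1, 3), Add(2, Mul(-1, 11))) = Mul(Rational(1, 3), Add(2, -11)) = Mul(Rational(1, 3), -9) = -3)
H = Rational(-144, 199) (H = Mul(-288, Rational(1, 398)) = Rational(-144, 199) ≈ -0.72362)
Add(Mul(H, 440), Function('N')(L)) = Add(Mul(Rational(-144, 199), 440), -20) = Add(Rational(-63360, 199), -20) = Rational(-67340, 199)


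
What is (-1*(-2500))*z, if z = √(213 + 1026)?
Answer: 2500*√1239 ≈ 87999.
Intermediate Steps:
z = √1239 ≈ 35.199
(-1*(-2500))*z = (-1*(-2500))*√1239 = 2500*√1239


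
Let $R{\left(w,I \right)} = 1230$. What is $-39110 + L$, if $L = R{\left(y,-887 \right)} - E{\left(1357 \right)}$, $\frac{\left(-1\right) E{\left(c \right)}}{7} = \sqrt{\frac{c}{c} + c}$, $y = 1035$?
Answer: $-37880 + 7 \sqrt{1358} \approx -37622.0$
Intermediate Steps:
$E{\left(c \right)} = - 7 \sqrt{1 + c}$ ($E{\left(c \right)} = - 7 \sqrt{\frac{c}{c} + c} = - 7 \sqrt{1 + c}$)
$L = 1230 + 7 \sqrt{1358}$ ($L = 1230 - - 7 \sqrt{1 + 1357} = 1230 - - 7 \sqrt{1358} = 1230 + 7 \sqrt{1358} \approx 1488.0$)
$-39110 + L = -39110 + \left(1230 + 7 \sqrt{1358}\right) = -37880 + 7 \sqrt{1358}$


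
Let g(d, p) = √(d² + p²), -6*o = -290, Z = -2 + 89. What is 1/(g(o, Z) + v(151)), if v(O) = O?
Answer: 1359/116063 - 87*√106/116063 ≈ 0.0039916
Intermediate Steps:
Z = 87
o = 145/3 (o = -⅙*(-290) = 145/3 ≈ 48.333)
1/(g(o, Z) + v(151)) = 1/(√((145/3)² + 87²) + 151) = 1/(√(21025/9 + 7569) + 151) = 1/(√(89146/9) + 151) = 1/(29*√106/3 + 151) = 1/(151 + 29*√106/3)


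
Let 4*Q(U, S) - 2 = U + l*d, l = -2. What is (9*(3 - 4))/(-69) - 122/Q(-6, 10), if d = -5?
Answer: -5603/69 ≈ -81.203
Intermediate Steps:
Q(U, S) = 3 + U/4 (Q(U, S) = ½ + (U - 2*(-5))/4 = ½ + (U + 10)/4 = ½ + (10 + U)/4 = ½ + (5/2 + U/4) = 3 + U/4)
(9*(3 - 4))/(-69) - 122/Q(-6, 10) = (9*(3 - 4))/(-69) - 122/(3 + (¼)*(-6)) = (9*(-1))*(-1/69) - 122/(3 - 3/2) = -9*(-1/69) - 122/3/2 = 3/23 - 122*⅔ = 3/23 - 244/3 = -5603/69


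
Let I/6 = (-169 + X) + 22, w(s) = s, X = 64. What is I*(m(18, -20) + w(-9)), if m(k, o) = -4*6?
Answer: 16434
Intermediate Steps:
I = -498 (I = 6*((-169 + 64) + 22) = 6*(-105 + 22) = 6*(-83) = -498)
m(k, o) = -24
I*(m(18, -20) + w(-9)) = -498*(-24 - 9) = -498*(-33) = 16434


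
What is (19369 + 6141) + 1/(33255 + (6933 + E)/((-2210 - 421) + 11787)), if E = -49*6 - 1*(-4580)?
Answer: 7767641923646/304493999 ≈ 25510.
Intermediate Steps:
E = 4286 (E = -294 + 4580 = 4286)
(19369 + 6141) + 1/(33255 + (6933 + E)/((-2210 - 421) + 11787)) = (19369 + 6141) + 1/(33255 + (6933 + 4286)/((-2210 - 421) + 11787)) = 25510 + 1/(33255 + 11219/(-2631 + 11787)) = 25510 + 1/(33255 + 11219/9156) = 25510 + 1/(304493999/9156) = 25510 + 9156/304493999 = 7767641923646/304493999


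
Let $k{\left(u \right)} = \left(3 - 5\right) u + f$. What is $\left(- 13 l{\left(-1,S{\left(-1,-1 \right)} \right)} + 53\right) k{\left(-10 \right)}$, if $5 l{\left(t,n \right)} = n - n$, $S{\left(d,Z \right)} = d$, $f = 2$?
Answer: $1166$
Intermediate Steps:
$l{\left(t,n \right)} = 0$ ($l{\left(t,n \right)} = \frac{n - n}{5} = \frac{1}{5} \cdot 0 = 0$)
$k{\left(u \right)} = 2 - 2 u$ ($k{\left(u \right)} = \left(3 - 5\right) u + 2 = - 2 u + 2 = 2 - 2 u$)
$\left(- 13 l{\left(-1,S{\left(-1,-1 \right)} \right)} + 53\right) k{\left(-10 \right)} = \left(\left(-13\right) 0 + 53\right) \left(2 - -20\right) = \left(0 + 53\right) \left(2 + 20\right) = 53 \cdot 22 = 1166$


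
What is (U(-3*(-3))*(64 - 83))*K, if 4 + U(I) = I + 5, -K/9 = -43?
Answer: -73530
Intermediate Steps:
K = 387 (K = -9*(-43) = 387)
U(I) = 1 + I (U(I) = -4 + (I + 5) = -4 + (5 + I) = 1 + I)
(U(-3*(-3))*(64 - 83))*K = ((1 - 3*(-3))*(64 - 83))*387 = ((1 + 9)*(-19))*387 = (10*(-19))*387 = -190*387 = -73530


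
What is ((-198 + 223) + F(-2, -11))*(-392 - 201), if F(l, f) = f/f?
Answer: -15418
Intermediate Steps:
F(l, f) = 1
((-198 + 223) + F(-2, -11))*(-392 - 201) = ((-198 + 223) + 1)*(-392 - 201) = (25 + 1)*(-593) = 26*(-593) = -15418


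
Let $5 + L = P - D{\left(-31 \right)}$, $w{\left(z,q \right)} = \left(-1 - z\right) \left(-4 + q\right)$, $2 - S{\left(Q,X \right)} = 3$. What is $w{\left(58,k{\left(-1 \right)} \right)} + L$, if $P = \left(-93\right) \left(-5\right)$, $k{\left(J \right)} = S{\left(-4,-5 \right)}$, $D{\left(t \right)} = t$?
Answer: $786$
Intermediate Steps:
$S{\left(Q,X \right)} = -1$ ($S{\left(Q,X \right)} = 2 - 3 = -1$)
$k{\left(J \right)} = -1$
$P = 465$
$L = 491$ ($L = -5 + \left(465 - -31\right) = -5 + \left(465 + 31\right) = -5 + 496 = 491$)
$w{\left(58,k{\left(-1 \right)} \right)} + L = \left(4 - -1 + 4 \cdot 58 - \left(-1\right) 58\right) + 491 = \left(4 + 1 + 232 + 58\right) + 491 = 295 + 491 = 786$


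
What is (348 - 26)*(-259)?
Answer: -83398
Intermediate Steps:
(348 - 26)*(-259) = 322*(-259) = -83398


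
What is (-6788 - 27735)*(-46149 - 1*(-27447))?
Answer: 645649146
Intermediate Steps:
(-6788 - 27735)*(-46149 - 1*(-27447)) = -34523*(-46149 + 27447) = -34523*(-18702) = 645649146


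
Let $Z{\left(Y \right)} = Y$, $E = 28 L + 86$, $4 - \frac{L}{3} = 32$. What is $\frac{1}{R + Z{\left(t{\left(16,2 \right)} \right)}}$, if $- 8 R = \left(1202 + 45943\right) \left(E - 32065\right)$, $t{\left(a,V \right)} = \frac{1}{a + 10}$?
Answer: $\frac{104}{21040954939} \approx 4.9427 \cdot 10^{-9}$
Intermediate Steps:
$L = -84$ ($L = 12 - 96 = -84$)
$E = -2266$ ($E = 28 \left(-84\right) + 86 = -2352 + 86 = -2266$)
$t{\left(a,V \right)} = \frac{1}{10 + a}$
$R = \frac{1618534995}{8}$ ($R = - \frac{\left(1202 + 45943\right) \left(-2266 - 32065\right)}{8} = - \frac{47145 \left(-34331\right)}{8} = \left(- \frac{1}{8}\right) \left(-1618534995\right) = \frac{1618534995}{8} \approx 2.0232 \cdot 10^{8}$)
$\frac{1}{R + Z{\left(t{\left(16,2 \right)} \right)}} = \frac{1}{\frac{1618534995}{8} + \frac{1}{10 + 16}} = \frac{1}{\frac{1618534995}{8} + \frac{1}{26}} = \frac{1}{\frac{21040954939}{104}} = \frac{104}{21040954939}$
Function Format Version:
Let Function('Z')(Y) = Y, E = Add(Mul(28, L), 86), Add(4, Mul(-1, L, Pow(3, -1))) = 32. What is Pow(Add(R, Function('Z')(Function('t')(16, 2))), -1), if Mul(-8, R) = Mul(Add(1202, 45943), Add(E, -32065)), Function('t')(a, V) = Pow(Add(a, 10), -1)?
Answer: Rational(104, 21040954939) ≈ 4.9427e-9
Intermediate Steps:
L = -84 (L = Add(12, Mul(-3, 32)) = Add(12, -96) = -84)
E = -2266 (E = Add(Mul(28, -84), 86) = Add(-2352, 86) = -2266)
Function('t')(a, V) = Pow(Add(10, a), -1)
R = Rational(1618534995, 8) (R = Mul(Rational(-1, 8), Mul(Add(1202, 45943), Add(-2266, -32065))) = Mul(Rational(-1, 8), Mul(47145, -34331)) = Mul(Rational(-1, 8), -1618534995) = Rational(1618534995, 8) ≈ 2.0232e+8)
Pow(Add(R, Function('Z')(Function('t')(16, 2))), -1) = Pow(Add(Rational(1618534995, 8), Pow(Add(10, 16), -1)), -1) = Pow(Add(Rational(1618534995, 8), Pow(26, -1)), -1) = Pow(Add(Rational(1618534995, 8), Rational(1, 26)), -1) = Pow(Rational(21040954939, 104), -1) = Rational(104, 21040954939)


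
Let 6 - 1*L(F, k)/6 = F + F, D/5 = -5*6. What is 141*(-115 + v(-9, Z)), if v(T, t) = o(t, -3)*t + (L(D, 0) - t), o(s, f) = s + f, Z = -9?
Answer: 259158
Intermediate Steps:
D = -150 (D = 5*(-5*6) = 5*(-30) = -150)
L(F, k) = 36 - 12*F (L(F, k) = 36 - 6*(F + F) = 36 - 12*F)
o(s, f) = f + s
v(T, t) = 1836 - t + t*(-3 + t) (v(T, t) = (-3 + t)*t + ((36 - 12*(-150)) - t) = t*(-3 + t) + ((36 + 1800) - t) = t*(-3 + t) + (1836 - t) = 1836 - t + t*(-3 + t))
141*(-115 + v(-9, Z)) = 141*(-115 + (1836 - 1*(-9) - 9*(-3 - 9))) = 141*(-115 + (1836 + 9 - 9*(-12))) = 141*(-115 + (1836 + 9 + 108)) = 141*(-115 + 1953) = 141*1838 = 259158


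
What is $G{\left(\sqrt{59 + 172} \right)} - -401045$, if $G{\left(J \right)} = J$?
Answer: $401045 + \sqrt{231} \approx 4.0106 \cdot 10^{5}$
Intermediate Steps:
$G{\left(\sqrt{59 + 172} \right)} - -401045 = \sqrt{59 + 172} - -401045 = \sqrt{231} + 401045 = 401045 + \sqrt{231}$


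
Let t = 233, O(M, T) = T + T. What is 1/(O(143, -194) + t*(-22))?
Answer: -1/5514 ≈ -0.00018136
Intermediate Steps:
O(M, T) = 2*T
1/(O(143, -194) + t*(-22)) = 1/(2*(-194) + 233*(-22)) = 1/(-388 - 5126) = 1/(-5514) = -1/5514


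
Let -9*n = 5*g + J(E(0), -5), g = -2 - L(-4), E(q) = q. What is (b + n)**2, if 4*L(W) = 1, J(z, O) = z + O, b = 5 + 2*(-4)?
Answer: 1849/1296 ≈ 1.4267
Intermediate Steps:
b = -3 (b = 5 - 8 = -3)
J(z, O) = O + z
L(W) = 1/4 (L(W) = (1/4)*1 = 1/4)
g = -9/4 (g = -2 - 1*1/4 = -2 - 1/4 = -9/4 ≈ -2.2500)
n = 65/36 (n = -(5*(-9/4) + (-5 + 0))/9 = -(-45/4 - 5)/9 = -1/9*(-65/4) = 65/36 ≈ 1.8056)
(b + n)**2 = (-3 + 65/36)**2 = (-43/36)**2 = 1849/1296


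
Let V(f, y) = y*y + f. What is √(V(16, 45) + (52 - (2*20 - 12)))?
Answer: √2065 ≈ 45.442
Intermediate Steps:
V(f, y) = f + y² (V(f, y) = y² + f = f + y²)
√(V(16, 45) + (52 - (2*20 - 12))) = √((16 + 45²) + (52 - (2*20 - 12))) = √((16 + 2025) + (52 - (40 - 12))) = √(2041 + (52 - 1*28)) = √(2041 + (52 - 28)) = √(2041 + 24) = √2065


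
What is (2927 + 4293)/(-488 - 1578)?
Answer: -3610/1033 ≈ -3.4947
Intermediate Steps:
(2927 + 4293)/(-488 - 1578) = 7220/(-2066) = 7220*(-1/2066) = -3610/1033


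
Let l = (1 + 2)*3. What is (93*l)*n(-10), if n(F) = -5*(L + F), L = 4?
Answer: 25110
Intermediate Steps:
l = 9 (l = 3*3 = 9)
n(F) = -20 - 5*F (n(F) = -5*(4 + F) = -20 - 5*F)
(93*l)*n(-10) = (93*9)*(-20 - 5*(-10)) = 837*(-20 + 50) = 837*30 = 25110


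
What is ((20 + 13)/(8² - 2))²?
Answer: 1089/3844 ≈ 0.28330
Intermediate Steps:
((20 + 13)/(8² - 2))² = (33/(64 - 2))² = (33/62)² = 1089/3844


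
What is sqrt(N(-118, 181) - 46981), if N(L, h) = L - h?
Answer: 4*I*sqrt(2955) ≈ 217.44*I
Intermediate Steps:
sqrt(N(-118, 181) - 46981) = sqrt((-118 - 1*181) - 46981) = sqrt((-118 - 181) - 46981) = sqrt(-299 - 46981) = sqrt(-47280) = 4*I*sqrt(2955)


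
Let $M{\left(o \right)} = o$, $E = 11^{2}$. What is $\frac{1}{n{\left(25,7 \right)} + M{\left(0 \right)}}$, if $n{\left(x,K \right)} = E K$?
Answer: $\frac{1}{847} \approx 0.0011806$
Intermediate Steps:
$E = 121$
$n{\left(x,K \right)} = 121 K$
$\frac{1}{n{\left(25,7 \right)} + M{\left(0 \right)}} = \frac{1}{121 \cdot 7 + 0} = \frac{1}{847 + 0} = \frac{1}{847}$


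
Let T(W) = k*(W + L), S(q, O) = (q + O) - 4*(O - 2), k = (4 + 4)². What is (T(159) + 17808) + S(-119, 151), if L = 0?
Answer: 27420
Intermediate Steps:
k = 64 (k = 8² = 64)
S(q, O) = 8 + q - 3*O (S(q, O) = (O + q) - 4*(-2 + O) = (O + q) + (8 - 4*O) = 8 + q - 3*O)
T(W) = 64*W (T(W) = 64*(W + 0) = 64*W)
(T(159) + 17808) + S(-119, 151) = (64*159 + 17808) + (8 - 119 - 3*151) = (10176 + 17808) + (8 - 119 - 453) = 27984 - 564 = 27420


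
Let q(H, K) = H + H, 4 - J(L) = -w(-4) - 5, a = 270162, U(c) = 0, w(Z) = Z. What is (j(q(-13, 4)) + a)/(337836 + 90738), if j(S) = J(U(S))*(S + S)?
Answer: 134951/214287 ≈ 0.62977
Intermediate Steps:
J(L) = 5 (J(L) = 4 - (-1*(-4) - 5) = 4 - (4 - 5) = 4 - 1*(-1) = 4 + 1 = 5)
q(H, K) = 2*H
j(S) = 10*S (j(S) = 5*(S + S) = 5*(2*S) = 10*S)
(j(q(-13, 4)) + a)/(337836 + 90738) = (10*(2*(-13)) + 270162)/(337836 + 90738) = (10*(-26) + 270162)/428574 = (-260 + 270162)*(1/428574) = 269902*(1/428574) = 134951/214287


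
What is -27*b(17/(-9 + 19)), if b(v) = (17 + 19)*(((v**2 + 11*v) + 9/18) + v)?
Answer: -578097/25 ≈ -23124.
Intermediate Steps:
b(v) = 18 + 36*v**2 + 432*v (b(v) = 36*(((v**2 + 11*v) + 9*(1/18)) + v) = 36*(((v**2 + 11*v) + 1/2) + v) = 36*((1/2 + v**2 + 11*v) + v) = 36*(1/2 + v**2 + 12*v) = 18 + 36*v**2 + 432*v)
-27*b(17/(-9 + 19)) = -27*(18 + 36*(17/(-9 + 19))**2 + 432*(17/(-9 + 19))) = -27*(18 + 36*(17/10)**2 + 432*(17/10)) = -27*(18 + 36*(289/100) + 3672/5) = -27*(18 + 2601/25 + 3672/5) = -27*21411/25 = -578097/25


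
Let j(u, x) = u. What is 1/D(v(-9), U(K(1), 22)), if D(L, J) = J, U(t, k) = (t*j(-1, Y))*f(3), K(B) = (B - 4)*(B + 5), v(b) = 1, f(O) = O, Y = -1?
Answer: 1/54 ≈ 0.018519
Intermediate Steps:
K(B) = (-4 + B)*(5 + B)
U(t, k) = -3*t (U(t, k) = (t*(-1))*3 = -t*3 = -3*t)
1/D(v(-9), U(K(1), 22)) = 1/(-3*(-20 + 1 + 1²)) = 1/(-3*(-20 + 1 + 1)) = 1/(-3*(-18)) = 1/54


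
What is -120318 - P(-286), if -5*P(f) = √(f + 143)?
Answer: -120318 + I*√143/5 ≈ -1.2032e+5 + 2.3917*I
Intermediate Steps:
P(f) = -√(143 + f)/5 (P(f) = -√(f + 143)/5 = -√(143 + f)/5)
-120318 - P(-286) = -120318 - (-1)*√(143 - 286)/5 = -120318 - (-1)*√(-143)/5 = -120318 - (-1)*I*√143/5 = -120318 + I*√143/5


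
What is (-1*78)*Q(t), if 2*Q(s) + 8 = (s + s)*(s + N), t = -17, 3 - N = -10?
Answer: -4992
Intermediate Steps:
N = 13 (N = 3 - 1*(-10) = 3 + 10 = 13)
Q(s) = -4 + s*(13 + s) (Q(s) = -4 + ((s + s)*(s + 13))/2 = -4 + ((2*s)*(13 + s))/2 = -4 + (2*s*(13 + s))/2 = -4 + s*(13 + s))
(-1*78)*Q(t) = (-1*78)*(-4 + (-17)² + 13*(-17)) = -78*(-4 + 289 - 221) = -78*64 = -4992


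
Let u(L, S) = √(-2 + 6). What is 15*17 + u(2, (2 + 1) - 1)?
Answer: 257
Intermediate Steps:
u(L, S) = 2 (u(L, S) = √4 = 2)
15*17 + u(2, (2 + 1) - 1) = 15*17 + 2 = 255 + 2 = 257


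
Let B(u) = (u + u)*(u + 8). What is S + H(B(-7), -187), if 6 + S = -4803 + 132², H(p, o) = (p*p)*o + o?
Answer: -24224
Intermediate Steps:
B(u) = 2*u*(8 + u) (B(u) = (2*u)*(8 + u) = 2*u*(8 + u))
H(p, o) = o + o*p² (H(p, o) = p²*o + o = o*p² + o = o + o*p²)
S = 12615 (S = -6 + (-4803 + 132²) = -6 + (-4803 + 17424) = -6 + 12621 = 12615)
S + H(B(-7), -187) = 12615 - 187*(1 + (2*(-7)*(8 - 7))²) = 12615 - 187*(1 + (2*(-7)*1)²) = 12615 - 187*(1 + (-14)²) = 12615 - 187*(1 + 196) = 12615 - 187*197 = 12615 - 36839 = -24224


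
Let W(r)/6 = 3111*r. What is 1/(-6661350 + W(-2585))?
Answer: -1/54912960 ≈ -1.8211e-8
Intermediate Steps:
W(r) = 18666*r (W(r) = 6*(3111*r) = 18666*r)
1/(-6661350 + W(-2585)) = 1/(-6661350 + 18666*(-2585)) = 1/(-6661350 - 48251610) = 1/(-54912960) = -1/54912960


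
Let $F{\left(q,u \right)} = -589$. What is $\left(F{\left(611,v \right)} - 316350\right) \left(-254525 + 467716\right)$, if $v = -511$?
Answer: $-67568542349$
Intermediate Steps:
$\left(F{\left(611,v \right)} - 316350\right) \left(-254525 + 467716\right) = \left(-589 - 316350\right) \left(-254525 + 467716\right) = \left(-316939\right) 213191 = -67568542349$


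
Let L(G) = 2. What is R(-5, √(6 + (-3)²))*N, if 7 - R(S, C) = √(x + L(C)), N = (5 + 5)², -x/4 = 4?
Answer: 700 - 100*I*√14 ≈ 700.0 - 374.17*I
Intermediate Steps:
x = -16 (x = -4*4 = -16)
N = 100 (N = 10² = 100)
R(S, C) = 7 - I*√14 (R(S, C) = 7 - √(-16 + 2) = 7 - √(-14) = 7 - I*√14)
R(-5, √(6 + (-3)²))*N = (7 - I*√14)*100 = 700 - 100*I*√14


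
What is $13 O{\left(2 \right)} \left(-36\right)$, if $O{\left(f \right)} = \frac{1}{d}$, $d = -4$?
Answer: $117$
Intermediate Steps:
$O{\left(f \right)} = - \frac{1}{4}$ ($O{\left(f \right)} = \frac{1}{-4} = - \frac{1}{4}$)
$13 O{\left(2 \right)} \left(-36\right) = 13 \left(- \frac{1}{4}\right) \left(-36\right) = \left(- \frac{13}{4}\right) \left(-36\right) = 117$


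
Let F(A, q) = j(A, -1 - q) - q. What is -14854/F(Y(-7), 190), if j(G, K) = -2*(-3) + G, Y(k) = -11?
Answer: 14854/195 ≈ 76.174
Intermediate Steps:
j(G, K) = 6 + G
F(A, q) = 6 + A - q (F(A, q) = (6 + A) - q = 6 + A - q)
-14854/F(Y(-7), 190) = -14854/(6 - 11 - 1*190) = -14854/(6 - 11 - 190) = -14854/(-195) = -14854*(-1/195) = 14854/195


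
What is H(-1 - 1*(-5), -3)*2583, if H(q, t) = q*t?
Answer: -30996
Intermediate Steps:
H(-1 - 1*(-5), -3)*2583 = ((-1 - 1*(-5))*(-3))*2583 = ((-1 + 5)*(-3))*2583 = (4*(-3))*2583 = -12*2583 = -30996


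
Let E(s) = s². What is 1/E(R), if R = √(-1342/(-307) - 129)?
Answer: -307/38261 ≈ -0.0080238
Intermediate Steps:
R = I*√11746127/307 (R = √(-1342*(-1/307) - 129) = √(1342/307 - 129) = √(-38261/307) = I*√11746127/307 ≈ 11.164*I)
1/E(R) = 1/((I*√11746127/307)²) = 1/(-38261/307) = -307/38261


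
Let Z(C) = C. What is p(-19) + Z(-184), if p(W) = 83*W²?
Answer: 29779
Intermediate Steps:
p(-19) + Z(-184) = 83*(-19)² - 184 = 83*361 - 184 = 29963 - 184 = 29779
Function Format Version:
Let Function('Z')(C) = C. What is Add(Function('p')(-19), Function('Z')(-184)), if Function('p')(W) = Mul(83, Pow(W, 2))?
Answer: 29779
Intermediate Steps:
Add(Function('p')(-19), Function('Z')(-184)) = Add(Mul(83, Pow(-19, 2)), -184) = Add(Mul(83, 361), -184) = Add(29963, -184) = 29779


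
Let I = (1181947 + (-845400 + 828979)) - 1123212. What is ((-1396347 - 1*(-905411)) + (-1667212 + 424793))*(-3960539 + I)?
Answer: 6791674894875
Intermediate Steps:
I = 42314 (I = (1181947 - 16421) - 1123212 = 1165526 - 1123212 = 42314)
((-1396347 - 1*(-905411)) + (-1667212 + 424793))*(-3960539 + I) = ((-1396347 - 1*(-905411)) + (-1667212 + 424793))*(-3960539 + 42314) = ((-1396347 + 905411) - 1242419)*(-3918225) = (-490936 - 1242419)*(-3918225) = -1733355*(-3918225) = 6791674894875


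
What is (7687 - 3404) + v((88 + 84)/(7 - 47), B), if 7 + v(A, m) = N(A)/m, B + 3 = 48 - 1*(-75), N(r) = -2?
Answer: 256559/60 ≈ 4276.0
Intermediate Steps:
B = 120 (B = -3 + (48 - 1*(-75)) = -3 + (48 + 75) = -3 + 123 = 120)
v(A, m) = -7 - 2/m
(7687 - 3404) + v((88 + 84)/(7 - 47), B) = (7687 - 3404) + (-7 - 2/120) = 4283 + (-7 - 2*1/120) = 4283 + (-7 - 1/60) = 4283 - 421/60 = 256559/60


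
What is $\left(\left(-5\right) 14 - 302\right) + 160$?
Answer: $-212$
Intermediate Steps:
$\left(\left(-5\right) 14 - 302\right) + 160 = \left(-70 - 302\right) + 160 = -372 + 160 = -212$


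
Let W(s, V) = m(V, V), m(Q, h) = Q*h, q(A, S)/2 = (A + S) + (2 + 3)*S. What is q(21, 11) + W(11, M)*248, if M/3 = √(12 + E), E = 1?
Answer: 29190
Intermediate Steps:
M = 3*√13 (M = 3*√(12 + 1) = 3*√13 ≈ 10.817)
q(A, S) = 2*A + 12*S (q(A, S) = 2*((A + S) + (2 + 3)*S) = 2*((A + S) + 5*S) = 2*(A + 6*S) = 2*A + 12*S)
W(s, V) = V² (W(s, V) = V*V = V²)
q(21, 11) + W(11, M)*248 = (2*21 + 12*11) + (3*√13)²*248 = (42 + 132) + 117*248 = 174 + 29016 = 29190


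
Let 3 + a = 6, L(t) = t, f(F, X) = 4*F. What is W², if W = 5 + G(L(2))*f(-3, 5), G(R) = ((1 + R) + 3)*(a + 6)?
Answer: 413449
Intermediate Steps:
a = 3 (a = -3 + 6 = 3)
G(R) = 36 + 9*R (G(R) = ((1 + R) + 3)*(3 + 6) = (4 + R)*9 = 36 + 9*R)
W = -643 (W = 5 + (36 + 9*2)*(4*(-3)) = 5 + (36 + 18)*(-12) = 5 + 54*(-12) = 5 - 648 = -643)
W² = (-643)² = 413449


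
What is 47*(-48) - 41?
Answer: -2297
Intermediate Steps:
47*(-48) - 41 = -2256 - 41 = -2297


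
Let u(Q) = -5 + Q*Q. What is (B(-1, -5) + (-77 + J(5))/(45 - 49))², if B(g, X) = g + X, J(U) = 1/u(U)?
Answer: 1121481/6400 ≈ 175.23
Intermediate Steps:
u(Q) = -5 + Q²
J(U) = 1/(-5 + U²)
B(g, X) = X + g
(B(-1, -5) + (-77 + J(5))/(45 - 49))² = ((-5 - 1) + (-77 + 1/(-5 + 5²))/(45 - 49))² = (-6 + (-77 + 1/(-5 + 25))/(-4))² = (-6 + (-77 + 1/20)*(-¼))² = (-6 - 1539/20*(-¼))² = (-6 + 1539/80)² = (1059/80)² = 1121481/6400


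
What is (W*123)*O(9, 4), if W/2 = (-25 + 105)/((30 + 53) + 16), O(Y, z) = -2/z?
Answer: -3280/33 ≈ -99.394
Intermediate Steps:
W = 160/99 (W = 2*((-25 + 105)/((30 + 53) + 16)) = 2*(80/(83 + 16)) = 2*(80/99) = 160/99 ≈ 1.6162)
(W*123)*O(9, 4) = ((160/99)*123)*(-2/4) = 6560*(-2*1/4)/33 = (6560/33)*(-1/2) = -3280/33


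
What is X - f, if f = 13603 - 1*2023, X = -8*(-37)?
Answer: -11284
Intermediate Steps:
X = 296
f = 11580 (f = 13603 - 2023 = 11580)
X - f = 296 - 1*11580 = 296 - 11580 = -11284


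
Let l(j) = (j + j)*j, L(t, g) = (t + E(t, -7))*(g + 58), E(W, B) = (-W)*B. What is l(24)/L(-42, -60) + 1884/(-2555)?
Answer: 2496/2555 ≈ 0.97691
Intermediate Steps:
E(W, B) = -B*W
L(t, g) = 8*t*(58 + g) (L(t, g) = (t - 1*(-7)*t)*(g + 58) = (t + 7*t)*(58 + g) = (8*t)*(58 + g) = 8*t*(58 + g))
l(j) = 2*j² (l(j) = (2*j)*j = 2*j²)
l(24)/L(-42, -60) + 1884/(-2555) = (2*24²)/((8*(-42)*(58 - 60))) + 1884/(-2555) = (2*576)/((8*(-42)*(-2))) + 1884*(-1/2555) = 1152/672 - 1884/2555 = 1152*(1/672) - 1884/2555 = 12/7 - 1884/2555 = 2496/2555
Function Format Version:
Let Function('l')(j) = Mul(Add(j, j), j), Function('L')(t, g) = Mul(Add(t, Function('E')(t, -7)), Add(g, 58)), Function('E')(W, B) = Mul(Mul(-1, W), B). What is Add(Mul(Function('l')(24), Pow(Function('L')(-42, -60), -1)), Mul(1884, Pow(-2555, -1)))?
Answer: Rational(2496, 2555) ≈ 0.97691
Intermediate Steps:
Function('E')(W, B) = Mul(-1, B, W)
Function('L')(t, g) = Mul(8, t, Add(58, g)) (Function('L')(t, g) = Mul(Add(t, Mul(-1, -7, t)), Add(g, 58)) = Mul(Add(t, Mul(7, t)), Add(58, g)) = Mul(Mul(8, t), Add(58, g)) = Mul(8, t, Add(58, g)))
Function('l')(j) = Mul(2, Pow(j, 2)) (Function('l')(j) = Mul(Mul(2, j), j) = Mul(2, Pow(j, 2)))
Add(Mul(Function('l')(24), Pow(Function('L')(-42, -60), -1)), Mul(1884, Pow(-2555, -1))) = Add(Mul(Mul(2, Pow(24, 2)), Pow(Mul(8, -42, Add(58, -60)), -1)), Mul(1884, Pow(-2555, -1))) = Add(Mul(Mul(2, 576), Pow(Mul(8, -42, -2), -1)), Mul(1884, Rational(-1, 2555))) = Add(Mul(1152, Pow(672, -1)), Rational(-1884, 2555)) = Add(Mul(1152, Rational(1, 672)), Rational(-1884, 2555)) = Add(Rational(12, 7), Rational(-1884, 2555)) = Rational(2496, 2555)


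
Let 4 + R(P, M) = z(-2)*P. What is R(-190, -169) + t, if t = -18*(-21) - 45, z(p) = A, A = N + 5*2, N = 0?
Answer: -1571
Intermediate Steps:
A = 10 (A = 0 + 5*2 = 0 + 10 = 10)
z(p) = 10
R(P, M) = -4 + 10*P
t = 333 (t = 378 - 45 = 333)
R(-190, -169) + t = (-4 + 10*(-190)) + 333 = (-4 - 1900) + 333 = -1904 + 333 = -1571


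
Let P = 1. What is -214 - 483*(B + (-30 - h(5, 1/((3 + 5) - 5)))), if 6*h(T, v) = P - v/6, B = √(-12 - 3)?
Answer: 516673/36 - 483*I*√15 ≈ 14352.0 - 1870.7*I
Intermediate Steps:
B = I*√15 (B = √(-15) = I*√15 ≈ 3.873*I)
h(T, v) = ⅙ - v/36 (h(T, v) = (1 - v/6)/6 = ⅙ - v/36)
-214 - 483*(B + (-30 - h(5, 1/((3 + 5) - 5)))) = -214 - 483*(I*√15 + (-30 - (⅙ - 1/(36*((3 + 5) - 5))))) = -214 - 483*(I*√15 + (-30 - (⅙ - 1/(36*(8 - 5))))) = -214 - 483*(I*√15 + (-30 - (⅙ - 1/36/3))) = -214 - 483*(I*√15 + (-30 - (⅙ - 1/36*⅓))) = -214 - 483*(I*√15 + (-30 - (⅙ - 1/108))) = -214 - 483*(I*√15 + (-30 - 1*17/108)) = -214 - 483*(I*√15 + (-30 - 17/108)) = -214 - 483*(I*√15 - 3257/108) = -214 - 483*(-3257/108 + I*√15) = -214 + (524377/36 - 483*I*√15) = 516673/36 - 483*I*√15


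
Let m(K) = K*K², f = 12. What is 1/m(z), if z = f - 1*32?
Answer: -1/8000 ≈ -0.00012500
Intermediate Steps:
z = -20 (z = 12 - 1*32 = 12 - 32 = -20)
m(K) = K³
1/m(z) = 1/((-20)³) = 1/(-8000) = -1/8000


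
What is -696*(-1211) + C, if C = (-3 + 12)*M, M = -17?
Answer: 842703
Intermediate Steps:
C = -153 (C = (-3 + 12)*(-17) = 9*(-17) = -153)
-696*(-1211) + C = -696*(-1211) - 153 = 842856 - 153 = 842703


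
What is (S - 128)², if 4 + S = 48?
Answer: 7056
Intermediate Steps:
S = 44 (S = -4 + 48 = 44)
(S - 128)² = (44 - 128)² = (-84)² = 7056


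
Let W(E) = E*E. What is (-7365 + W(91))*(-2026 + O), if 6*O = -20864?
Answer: -15123160/3 ≈ -5.0411e+6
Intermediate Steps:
W(E) = E²
O = -10432/3 (O = (⅙)*(-20864) = -10432/3 ≈ -3477.3)
(-7365 + W(91))*(-2026 + O) = (-7365 + 91²)*(-2026 - 10432/3) = (-7365 + 8281)*(-16510/3) = 916*(-16510/3) = -15123160/3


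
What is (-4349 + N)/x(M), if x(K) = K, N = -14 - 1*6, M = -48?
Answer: 4369/48 ≈ 91.021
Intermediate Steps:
N = -20 (N = -14 - 6 = -20)
(-4349 + N)/x(M) = (-4349 - 20)/(-48) = -4369*(-1/48) = 4369/48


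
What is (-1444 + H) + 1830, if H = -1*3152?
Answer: -2766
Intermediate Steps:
H = -3152
(-1444 + H) + 1830 = (-1444 - 3152) + 1830 = -4596 + 1830 = -2766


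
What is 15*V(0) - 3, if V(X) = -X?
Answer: -3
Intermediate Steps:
15*V(0) - 3 = 15*(-1*0) - 3 = 15*0 - 3 = 0 - 3 = -3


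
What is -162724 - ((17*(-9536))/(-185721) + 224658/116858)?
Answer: -252261224055139/1550213187 ≈ -1.6273e+5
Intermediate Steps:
-162724 - ((17*(-9536))/(-185721) + 224658/116858) = -162724 - (-162112*(-1/185721) + 224658*(1/116858)) = -162724 - (162112/185721 + 16047/8347) = -162724 - 1*4333413751/1550213187 = -162724 - 4333413751/1550213187 = -252261224055139/1550213187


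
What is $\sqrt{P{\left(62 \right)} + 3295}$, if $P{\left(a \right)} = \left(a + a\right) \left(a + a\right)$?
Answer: $\sqrt{18671} \approx 136.64$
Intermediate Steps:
$P{\left(a \right)} = 4 a^{2}$ ($P{\left(a \right)} = 2 a 2 a = 4 a^{2}$)
$\sqrt{P{\left(62 \right)} + 3295} = \sqrt{4 \cdot 62^{2} + 3295} = \sqrt{4 \cdot 3844 + 3295} = \sqrt{15376 + 3295} = \sqrt{18671}$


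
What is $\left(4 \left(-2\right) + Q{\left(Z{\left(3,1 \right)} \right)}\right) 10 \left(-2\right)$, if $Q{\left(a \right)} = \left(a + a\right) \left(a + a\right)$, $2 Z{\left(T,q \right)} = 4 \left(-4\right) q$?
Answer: $-4960$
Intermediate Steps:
$Z{\left(T,q \right)} = - 8 q$ ($Z{\left(T,q \right)} = \frac{4 \left(-4\right) q}{2} = \frac{\left(-16\right) q}{2} = - 8 q$)
$Q{\left(a \right)} = 4 a^{2}$ ($Q{\left(a \right)} = 2 a 2 a = 4 a^{2}$)
$\left(4 \left(-2\right) + Q{\left(Z{\left(3,1 \right)} \right)}\right) 10 \left(-2\right) = \left(4 \left(-2\right) + 4 \left(\left(-8\right) 1\right)^{2}\right) 10 \left(-2\right) = \left(-8 + 4 \left(-8\right)^{2}\right) 10 \left(-2\right) = \left(-8 + 4 \cdot 64\right) 10 \left(-2\right) = \left(-8 + 256\right) 10 \left(-2\right) = 248 \cdot 10 \left(-2\right) = 2480 \left(-2\right) = -4960$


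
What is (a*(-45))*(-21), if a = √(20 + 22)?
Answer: 945*√42 ≈ 6124.3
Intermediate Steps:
a = √42 ≈ 6.4807
(a*(-45))*(-21) = (√42*(-45))*(-21) = -45*√42*(-21) = 945*√42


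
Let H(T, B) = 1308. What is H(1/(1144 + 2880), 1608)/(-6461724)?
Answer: -109/538477 ≈ -0.00020242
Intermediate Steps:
H(1/(1144 + 2880), 1608)/(-6461724) = 1308/(-6461724) = 1308*(-1/6461724) = -109/538477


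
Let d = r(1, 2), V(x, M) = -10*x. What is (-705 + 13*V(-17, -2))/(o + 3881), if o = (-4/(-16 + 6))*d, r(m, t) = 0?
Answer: 1505/3881 ≈ 0.38779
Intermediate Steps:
d = 0
o = 0 (o = (-4/(-16 + 6))*0 = (-4/(-10))*0 = -⅒*(-4)*0 = (⅖)*0 = 0)
(-705 + 13*V(-17, -2))/(o + 3881) = (-705 + 13*(-10*(-17)))/(0 + 3881) = (-705 + 13*170)/3881 = (-705 + 2210)*(1/3881) = 1505*(1/3881) = 1505/3881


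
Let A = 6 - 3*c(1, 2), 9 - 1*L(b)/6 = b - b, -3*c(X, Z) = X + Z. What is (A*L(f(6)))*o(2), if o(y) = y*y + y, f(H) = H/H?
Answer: 2916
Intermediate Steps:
c(X, Z) = -X/3 - Z/3 (c(X, Z) = -(X + Z)/3 = -X/3 - Z/3)
f(H) = 1
L(b) = 54 (L(b) = 54 - 6*(b - b) = 54 - 6*0 = 54 + 0 = 54)
o(y) = y + y² (o(y) = y² + y = y + y²)
A = 9 (A = 6 - 3*(-⅓*1 - ⅓*2) = 6 - 3*(-⅓ - ⅔) = 6 - 3*(-1) = 6 + 3 = 9)
(A*L(f(6)))*o(2) = (9*54)*(2*(1 + 2)) = 486*(2*3) = 486*6 = 2916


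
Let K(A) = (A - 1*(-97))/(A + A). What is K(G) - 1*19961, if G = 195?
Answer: -3892249/195 ≈ -19960.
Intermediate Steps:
K(A) = (97 + A)/(2*A) (K(A) = (A + 97)/((2*A)) = (97 + A)*(1/(2*A)) = (97 + A)/(2*A))
K(G) - 1*19961 = (½)*(97 + 195)/195 - 1*19961 = (½)*(1/195)*292 - 19961 = 146/195 - 19961 = -3892249/195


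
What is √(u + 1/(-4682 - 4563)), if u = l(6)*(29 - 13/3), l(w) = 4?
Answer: 23*√77595/645 ≈ 9.9331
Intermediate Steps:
u = 296/3 (u = 4*(29 - 13/3) = 4*(74/3) = 296/3 ≈ 98.667)
√(u + 1/(-4682 - 4563)) = √(296/3 + 1/(-4682 - 4563)) = √(296/3 + 1/(-9245)) = √(296/3 - 1/9245) = √(2736517/27735) = 23*√77595/645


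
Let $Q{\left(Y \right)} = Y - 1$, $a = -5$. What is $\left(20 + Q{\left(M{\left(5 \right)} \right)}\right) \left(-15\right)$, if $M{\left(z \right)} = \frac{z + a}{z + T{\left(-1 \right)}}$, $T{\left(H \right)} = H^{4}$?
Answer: $-285$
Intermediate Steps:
$M{\left(z \right)} = \frac{-5 + z}{1 + z}$ ($M{\left(z \right)} = \frac{z - 5}{z + \left(-1\right)^{4}} = \frac{-5 + z}{z + 1} = \frac{-5 + z}{1 + z}$)
$Q{\left(Y \right)} = -1 + Y$
$\left(20 + Q{\left(M{\left(5 \right)} \right)}\right) \left(-15\right) = \left(20 - \left(1 - \frac{-5 + 5}{1 + 5}\right)\right) \left(-15\right) = \left(20 - \left(1 - \frac{1}{6} \cdot 0\right)\right) \left(-15\right) = \left(20 + \left(-1 + \frac{1}{6} \cdot 0\right)\right) \left(-15\right) = \left(20 + \left(-1 + 0\right)\right) \left(-15\right) = \left(20 - 1\right) \left(-15\right) = 19 \left(-15\right) = -285$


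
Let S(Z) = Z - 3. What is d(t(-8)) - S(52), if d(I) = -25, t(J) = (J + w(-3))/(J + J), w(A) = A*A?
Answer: -74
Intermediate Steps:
S(Z) = -3 + Z
w(A) = A²
t(J) = (9 + J)/(2*J) (t(J) = (J + (-3)²)/(J + J) = (J + 9)/((2*J)) = (9 + J)*(1/(2*J)) = (9 + J)/(2*J))
d(t(-8)) - S(52) = -25 - (-3 + 52) = -25 - 1*49 = -25 - 49 = -74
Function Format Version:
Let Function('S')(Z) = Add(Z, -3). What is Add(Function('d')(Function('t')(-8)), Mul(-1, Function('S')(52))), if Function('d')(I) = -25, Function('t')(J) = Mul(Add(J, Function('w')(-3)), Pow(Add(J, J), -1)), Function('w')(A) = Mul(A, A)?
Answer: -74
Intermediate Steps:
Function('S')(Z) = Add(-3, Z)
Function('w')(A) = Pow(A, 2)
Function('t')(J) = Mul(Rational(1, 2), Pow(J, -1), Add(9, J)) (Function('t')(J) = Mul(Add(J, Pow(-3, 2)), Pow(Add(J, J), -1)) = Mul(Add(J, 9), Pow(Mul(2, J), -1)) = Mul(Add(9, J), Mul(Rational(1, 2), Pow(J, -1))) = Mul(Rational(1, 2), Pow(J, -1), Add(9, J)))
Add(Function('d')(Function('t')(-8)), Mul(-1, Function('S')(52))) = Add(-25, Mul(-1, Add(-3, 52))) = Add(-25, Mul(-1, 49)) = Add(-25, -49) = -74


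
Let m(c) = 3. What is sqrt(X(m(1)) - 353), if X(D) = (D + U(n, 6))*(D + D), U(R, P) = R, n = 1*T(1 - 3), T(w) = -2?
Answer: I*sqrt(347) ≈ 18.628*I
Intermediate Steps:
n = -2 (n = 1*(-2) = -2)
X(D) = 2*D*(-2 + D) (X(D) = (D - 2)*(D + D) = (-2 + D)*(2*D) = 2*D*(-2 + D))
sqrt(X(m(1)) - 353) = sqrt(2*3*(-2 + 3) - 353) = sqrt(2*3*1 - 353) = sqrt(6 - 353) = sqrt(-347) = I*sqrt(347)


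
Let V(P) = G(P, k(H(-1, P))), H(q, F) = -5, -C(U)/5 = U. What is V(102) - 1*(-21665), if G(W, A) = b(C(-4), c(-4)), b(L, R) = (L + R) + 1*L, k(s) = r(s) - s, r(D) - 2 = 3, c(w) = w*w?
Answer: 21721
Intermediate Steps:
C(U) = -5*U
c(w) = w**2
r(D) = 5 (r(D) = 2 + 3 = 5)
k(s) = 5 - s
b(L, R) = R + 2*L (b(L, R) = (L + R) + L = R + 2*L)
G(W, A) = 56 (G(W, A) = (-4)**2 + 2*(-5*(-4)) = 16 + 2*20 = 16 + 40 = 56)
V(P) = 56
V(102) - 1*(-21665) = 56 - 1*(-21665) = 56 + 21665 = 21721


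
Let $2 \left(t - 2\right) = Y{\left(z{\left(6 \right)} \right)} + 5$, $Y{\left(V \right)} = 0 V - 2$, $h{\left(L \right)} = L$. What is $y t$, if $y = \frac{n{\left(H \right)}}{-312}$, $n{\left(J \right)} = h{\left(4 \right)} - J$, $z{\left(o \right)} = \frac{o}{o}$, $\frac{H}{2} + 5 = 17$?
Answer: $\frac{35}{156} \approx 0.22436$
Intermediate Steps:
$H = 24$ ($H = -10 + 2 \cdot 17 = -10 + 34 = 24$)
$z{\left(o \right)} = 1$
$n{\left(J \right)} = 4 - J$
$y = \frac{5}{78}$ ($y = \frac{4 - 24}{-312} = \left(4 - 24\right) \left(- \frac{1}{312}\right) = \left(-20\right) \left(- \frac{1}{312}\right) = \frac{5}{78} \approx 0.064103$)
$Y{\left(V \right)} = -2$ ($Y{\left(V \right)} = 0 - 2 = -2$)
$t = \frac{7}{2}$ ($t = 2 + \frac{-2 + 5}{2} = 2 + \frac{1}{2} \cdot 3 = 2 + \frac{3}{2} = \frac{7}{2} \approx 3.5$)
$y t = \frac{5}{78} \cdot \frac{7}{2} = \frac{35}{156}$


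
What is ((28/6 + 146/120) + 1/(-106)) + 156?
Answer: 514759/3180 ≈ 161.87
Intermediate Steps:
((28/6 + 146/120) + 1/(-106)) + 156 = ((28*(1/6) + 146*(1/120)) - 1/106) + 156 = ((14/3 + 73/60) - 1/106) + 156 = (353/60 - 1/106) + 156 = 18679/3180 + 156 = 514759/3180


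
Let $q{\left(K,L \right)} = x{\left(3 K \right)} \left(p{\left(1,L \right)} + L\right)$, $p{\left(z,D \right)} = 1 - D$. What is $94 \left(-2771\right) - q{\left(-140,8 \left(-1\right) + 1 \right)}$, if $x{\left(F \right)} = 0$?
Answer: $-260474$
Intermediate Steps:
$q{\left(K,L \right)} = 0$ ($q{\left(K,L \right)} = 0 \left(\left(1 - L\right) + L\right) = 0 \cdot 1 = 0$)
$94 \left(-2771\right) - q{\left(-140,8 \left(-1\right) + 1 \right)} = 94 \left(-2771\right) - 0 = -260474 + 0 = -260474$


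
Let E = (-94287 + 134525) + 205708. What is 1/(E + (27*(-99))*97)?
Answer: -1/13335 ≈ -7.4991e-5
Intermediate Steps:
E = 245946 (E = 40238 + 205708 = 245946)
1/(E + (27*(-99))*97) = 1/(245946 + (27*(-99))*97) = 1/(245946 - 2673*97) = 1/(245946 - 259281) = 1/(-13335) = -1/13335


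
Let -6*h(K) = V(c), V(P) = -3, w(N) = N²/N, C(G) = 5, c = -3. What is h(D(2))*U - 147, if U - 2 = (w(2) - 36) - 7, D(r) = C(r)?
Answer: -333/2 ≈ -166.50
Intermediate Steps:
D(r) = 5
w(N) = N
h(K) = ½ (h(K) = -⅙*(-3) = ½)
U = -39 (U = 2 + ((2 - 36) - 7) = 2 + (-34 - 7) = 2 - 41 = -39)
h(D(2))*U - 147 = (½)*(-39) - 147 = -39/2 - 147 = -333/2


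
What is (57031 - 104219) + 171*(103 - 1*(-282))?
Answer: 18647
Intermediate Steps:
(57031 - 104219) + 171*(103 - 1*(-282)) = -47188 + 171*(103 + 282) = -47188 + 171*385 = -47188 + 65835 = 18647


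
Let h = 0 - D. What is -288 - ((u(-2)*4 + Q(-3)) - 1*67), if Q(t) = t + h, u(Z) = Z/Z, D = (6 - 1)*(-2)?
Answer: -232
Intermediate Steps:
D = -10 (D = 5*(-2) = -10)
u(Z) = 1
h = 10 (h = 0 - 1*(-10) = 0 + 10 = 10)
Q(t) = 10 + t (Q(t) = t + 10 = 10 + t)
-288 - ((u(-2)*4 + Q(-3)) - 1*67) = -288 - ((1*4 + (10 - 3)) - 1*67) = -288 - ((4 + 7) - 67) = -288 - (11 - 67) = -288 - 1*(-56) = -288 + 56 = -232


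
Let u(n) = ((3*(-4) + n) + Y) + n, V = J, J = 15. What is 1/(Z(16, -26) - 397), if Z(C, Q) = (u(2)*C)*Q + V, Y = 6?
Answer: 1/450 ≈ 0.0022222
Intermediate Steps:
V = 15
u(n) = -6 + 2*n (u(n) = ((3*(-4) + n) + 6) + n = ((-12 + n) + 6) + n = (-6 + n) + n = -6 + 2*n)
Z(C, Q) = 15 - 2*C*Q (Z(C, Q) = ((-6 + 2*2)*C)*Q + 15 = ((-6 + 4)*C)*Q + 15 = (-2*C)*Q + 15 = -2*C*Q + 15 = 15 - 2*C*Q)
1/(Z(16, -26) - 397) = 1/((15 - 2*16*(-26)) - 397) = 1/((15 + 832) - 397) = 1/(847 - 397) = 1/450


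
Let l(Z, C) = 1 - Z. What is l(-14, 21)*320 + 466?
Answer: 5266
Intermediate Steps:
l(-14, 21)*320 + 466 = (1 - 1*(-14))*320 + 466 = (1 + 14)*320 + 466 = 15*320 + 466 = 4800 + 466 = 5266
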